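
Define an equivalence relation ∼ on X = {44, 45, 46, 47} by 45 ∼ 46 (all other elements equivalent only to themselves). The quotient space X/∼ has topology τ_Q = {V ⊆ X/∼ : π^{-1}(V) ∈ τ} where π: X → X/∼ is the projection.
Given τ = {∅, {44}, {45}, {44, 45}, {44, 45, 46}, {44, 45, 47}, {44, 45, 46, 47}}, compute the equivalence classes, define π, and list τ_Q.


X/∼ = {[44], [45=46], [47]}; |τ_Q| = 4.

Equivalence classes: [44], [45=46], [47].
Quotient map π: X → X/∼ sends 44 ↦ [44], 45 ↦ [45=46], 46 ↦ [45=46], 47 ↦ [47].
For each subset V ⊆ X/∼, compute π^{-1}(V) ⊆ X and check whether π^{-1}(V) ∈ τ. V is open in τ_Q iff π^{-1}(V) ∈ τ.
  V = {}: π^{-1}(V) = ∅ ∈ τ ✓.
  V = {[44]}: π^{-1}(V) = {44} ∈ τ ✓.
  V = {[45=46]}: π^{-1}(V) = {45, 46} ∉ τ ✗.
  V = {[44], [45=46]}: π^{-1}(V) = {44, 45, 46} ∈ τ ✓.
  V = {[47]}: π^{-1}(V) = {47} ∉ τ ✗.
  V = {[44], [47]}: π^{-1}(V) = {44, 47} ∉ τ ✗.
  V = {[45=46], [47]}: π^{-1}(V) = {45, 46, 47} ∉ τ ✗.
  V = {[44], [45=46], [47]}: π^{-1}(V) = {44, 45, 46, 47} ∈ τ ✓.
Open sets in the quotient: τ_Q = {{}, {[44]}, {[44], [45=46]}, {[44], [45=46], [47]}} (4 elements).


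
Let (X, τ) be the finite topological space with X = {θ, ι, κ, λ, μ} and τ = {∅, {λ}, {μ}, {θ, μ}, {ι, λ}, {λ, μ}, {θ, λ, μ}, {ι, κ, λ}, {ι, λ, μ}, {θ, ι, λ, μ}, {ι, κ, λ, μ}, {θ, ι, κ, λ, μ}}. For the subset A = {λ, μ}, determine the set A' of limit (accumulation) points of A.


A' = {θ, ι, κ}

For each x ∈ X, list the open sets U ∈ τ with x ∈ U, then check whether U ∩ (A ∖ {x}) ≠ ∅ for every such U.
  x = θ: opens ∋ x are {θ, μ}, {θ, λ, μ}, {θ, ι, λ, μ}, {θ, ι, κ, λ, μ}; each meets A ∖ {θ}, so x IS a limit point.
  x = ι: opens ∋ x are {ι, λ}, {ι, κ, λ}, {ι, λ, μ}, {θ, ι, λ, μ}, {ι, κ, λ, μ}, {θ, ι, κ, λ, μ}; each meets A ∖ {ι}, so x IS a limit point.
  x = κ: opens ∋ x are {ι, κ, λ}, {ι, κ, λ, μ}, {θ, ι, κ, λ, μ}; each meets A ∖ {κ}, so x IS a limit point.
  x = λ: open {λ} ∋ x has {λ} ∩ (A ∖ {λ}) = ∅, so x is NOT a limit point.
  x = μ: open {μ} ∋ x has {μ} ∩ (A ∖ {μ}) = ∅, so x is NOT a limit point.
Collecting: A' = {θ, ι, κ}.


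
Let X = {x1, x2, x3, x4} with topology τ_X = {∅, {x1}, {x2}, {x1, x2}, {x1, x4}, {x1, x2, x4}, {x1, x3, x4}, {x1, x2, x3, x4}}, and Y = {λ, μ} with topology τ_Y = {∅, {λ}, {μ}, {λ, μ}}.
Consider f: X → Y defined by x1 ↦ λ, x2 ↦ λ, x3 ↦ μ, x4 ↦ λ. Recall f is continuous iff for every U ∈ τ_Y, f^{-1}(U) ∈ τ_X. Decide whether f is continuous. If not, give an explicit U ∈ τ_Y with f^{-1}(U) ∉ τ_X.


f is NOT continuous.

Compute f^{-1}(U) for each U ∈ τ_Y:
  U = ∅: f^{-1}(U) = ∅ ∈ τ_X ✓.
  U = {λ}: f^{-1}(U) = {x1, x2, x4} ∈ τ_X ✓.
  U = {μ}: f^{-1}(U) = {x3} ∉ τ_X ✗.
  U = {λ, μ}: f^{-1}(U) = {x1, x2, x3, x4} ∈ τ_X ✓.
Found U = {μ} with f^{-1}(U) = {x3} not in τ_X. Therefore f is NOT continuous.


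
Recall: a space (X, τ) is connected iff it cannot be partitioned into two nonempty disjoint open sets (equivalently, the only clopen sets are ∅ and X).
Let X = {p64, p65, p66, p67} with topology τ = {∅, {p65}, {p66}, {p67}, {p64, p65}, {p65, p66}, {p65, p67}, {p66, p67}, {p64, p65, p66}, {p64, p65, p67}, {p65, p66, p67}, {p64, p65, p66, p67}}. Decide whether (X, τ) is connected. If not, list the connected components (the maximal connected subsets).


(X, τ) is disconnected; components = [{p66}, {p67}, {p64, p65}].

Find clopen sets (U ∈ τ with X ∖ U ∈ τ):
  U = ∅, X ∖ U = {p64, p65, p66, p67} — both open, so U is clopen.
  U = {p66}, X ∖ U = {p64, p65, p67} — both open, so U is clopen.
  U = {p67}, X ∖ U = {p64, p65, p66} — both open, so U is clopen.
  U = {p64, p65}, X ∖ U = {p66, p67} — both open, so U is clopen.
  U = {p66, p67}, X ∖ U = {p64, p65} — both open, so U is clopen.
  U = {p64, p65, p66}, X ∖ U = {p67} — both open, so U is clopen.
  U = {p64, p65, p67}, X ∖ U = {p66} — both open, so U is clopen.
  U = {p64, p65, p66, p67}, X ∖ U = ∅ — both open, so U is clopen.
Nontrivial clopen(s) exist: e.g. {p66, p67}. So (X, τ) is disconnected.
Compute connected components by grouping points that agree on all clopens:
  component: {p66}
  component: {p67}
  component: {p64, p65}


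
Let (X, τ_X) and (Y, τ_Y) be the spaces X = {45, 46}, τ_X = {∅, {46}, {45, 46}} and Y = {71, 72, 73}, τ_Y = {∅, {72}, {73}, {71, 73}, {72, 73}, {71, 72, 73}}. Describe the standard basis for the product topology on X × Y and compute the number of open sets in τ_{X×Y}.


Basis B = {∅ × ∅, {46} × {72}, {46} × {73}, {45, 46} × {72}, {45, 46} × {73}, {46} × {71, 73}, {46} × {72, 73}, {46} × {71, 72, 73}, {45, 46} × {71, 73}, {45, 46} × {72, 73}, {45, 46} × {71, 72, 73}}; |τ_{X×Y}| = 18.

Enumerate products U × V with U ∈ τ_X, V ∈ τ_Y (deduplicated):
  ∅ × ∅ = {} (∅)
  {46} × {72} = {(46,72)}
  {46} × {73} = {(46,73)}
  {45, 46} × {72} = {(45,72), (46,72)}
  {45, 46} × {73} = {(45,73), (46,73)}
  {46} × {71, 73} = {(46,71), (46,73)}
  {46} × {72, 73} = {(46,72), (46,73)}
  {46} × {71, 72, 73} = {(46,71), (46,72), (46,73)}
  {45, 46} × {71, 73} = {(45,71), (45,73), (46,71), (46,73)}
  {45, 46} × {72, 73} = {(45,72), (45,73), (46,72), (46,73)}
  {45, 46} × {71, 72, 73} = {(45,71), (45,72), (45,73), (46,71), (46,72), (46,73)}
These 11 distinct sets form the basis B.
Close under arbitrary unions to get τ_{X×Y}; counting gives |τ_{X×Y}| = 18.


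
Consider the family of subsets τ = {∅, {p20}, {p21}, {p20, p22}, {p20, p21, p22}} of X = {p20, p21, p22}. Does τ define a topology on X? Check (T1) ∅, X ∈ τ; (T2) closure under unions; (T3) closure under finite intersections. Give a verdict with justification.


τ is NOT a topology on X.

Axiom (T1): ∅ ∈ τ? Yes; X ∈ τ? Yes.
Axiom (T2/T3): check pairwise unions and intersections of members of τ.
Counterexample for (T2): {p20} ∪ {p21} = {p20, p21} ∉ τ. Therefore τ is NOT a topology.


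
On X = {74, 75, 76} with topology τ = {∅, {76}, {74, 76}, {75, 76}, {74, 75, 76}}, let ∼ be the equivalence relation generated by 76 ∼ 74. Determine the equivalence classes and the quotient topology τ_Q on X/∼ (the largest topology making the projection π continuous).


X/∼ = {[74=76], [75]}; |τ_Q| = 3.

Equivalence classes: [74=76], [75].
Quotient map π: X → X/∼ sends 74 ↦ [74=76], 75 ↦ [75], 76 ↦ [74=76].
For each subset V ⊆ X/∼, compute π^{-1}(V) ⊆ X and check whether π^{-1}(V) ∈ τ. V is open in τ_Q iff π^{-1}(V) ∈ τ.
  V = {}: π^{-1}(V) = ∅ ∈ τ ✓.
  V = {[74=76]}: π^{-1}(V) = {74, 76} ∈ τ ✓.
  V = {[75]}: π^{-1}(V) = {75} ∉ τ ✗.
  V = {[74=76], [75]}: π^{-1}(V) = {74, 75, 76} ∈ τ ✓.
Open sets in the quotient: τ_Q = {{}, {[74=76]}, {[74=76], [75]}} (3 elements).


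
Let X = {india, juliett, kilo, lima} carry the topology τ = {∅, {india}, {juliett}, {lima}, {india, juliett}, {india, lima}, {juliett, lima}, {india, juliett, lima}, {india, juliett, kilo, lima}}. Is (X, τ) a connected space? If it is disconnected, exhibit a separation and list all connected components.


(X, τ) is connected.

Find clopen sets (U ∈ τ with X ∖ U ∈ τ):
  U = ∅, X ∖ U = {india, juliett, kilo, lima} — both open, so U is clopen.
  U = {india, juliett, kilo, lima}, X ∖ U = ∅ — both open, so U is clopen.
Only trivial clopens (∅ and X) exist, so (X, τ) is connected.
Compute connected components by grouping points that agree on all clopens:
  component: {india, juliett, kilo, lima}


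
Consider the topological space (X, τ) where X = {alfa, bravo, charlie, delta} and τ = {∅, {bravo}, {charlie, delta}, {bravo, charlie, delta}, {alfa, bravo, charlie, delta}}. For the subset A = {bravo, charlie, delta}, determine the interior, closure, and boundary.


int(A) = {bravo, charlie, delta}, cl(A) = {alfa, bravo, charlie, delta}, ∂A = {alfa}.

Closed sets in (X, τ) are complements of opens:
  closed(X, τ) = {∅, {alfa}, {alfa, bravo}, {alfa, charlie, delta}, {alfa, bravo, charlie, delta}}.
int(A) = ⋃ {U ∈ τ : U ⊆ A}. Opens contained in A: ∅, {bravo}, {charlie, delta}, {bravo, charlie, delta}.
Taking the union of these: int(A) = {bravo, charlie, delta}.
cl(A) = ⋂ {C closed : A ⊆ C}. Closed sets containing A: {alfa, bravo, charlie, delta}.
Intersecting these: cl(A) = {alfa, bravo, charlie, delta}.
∂A = cl(A) ∖ int(A) = {alfa, bravo, charlie, delta} ∖ {bravo, charlie, delta} = {alfa}.


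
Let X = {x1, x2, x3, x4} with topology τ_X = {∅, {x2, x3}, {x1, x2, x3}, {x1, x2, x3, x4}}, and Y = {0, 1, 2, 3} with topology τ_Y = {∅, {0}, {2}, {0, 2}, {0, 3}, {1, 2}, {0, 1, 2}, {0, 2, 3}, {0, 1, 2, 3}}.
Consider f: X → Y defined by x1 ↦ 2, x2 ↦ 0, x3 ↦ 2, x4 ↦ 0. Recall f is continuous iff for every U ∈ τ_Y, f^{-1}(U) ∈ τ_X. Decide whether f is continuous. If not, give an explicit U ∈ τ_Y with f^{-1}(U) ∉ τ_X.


f is NOT continuous.

Compute f^{-1}(U) for each U ∈ τ_Y:
  U = ∅: f^{-1}(U) = ∅ ∈ τ_X ✓.
  U = {0}: f^{-1}(U) = {x2, x4} ∉ τ_X ✗.
  U = {2}: f^{-1}(U) = {x1, x3} ∉ τ_X ✗.
  U = {0, 2}: f^{-1}(U) = {x1, x2, x3, x4} ∈ τ_X ✓.
  U = {0, 3}: f^{-1}(U) = {x2, x4} ∉ τ_X ✗.
  U = {1, 2}: f^{-1}(U) = {x1, x3} ∉ τ_X ✗.
  U = {0, 1, 2}: f^{-1}(U) = {x1, x2, x3, x4} ∈ τ_X ✓.
  U = {0, 2, 3}: f^{-1}(U) = {x1, x2, x3, x4} ∈ τ_X ✓.
  U = {0, 1, 2, 3}: f^{-1}(U) = {x1, x2, x3, x4} ∈ τ_X ✓.
Found U = {0} with f^{-1}(U) = {x2, x4} not in τ_X. Therefore f is NOT continuous.


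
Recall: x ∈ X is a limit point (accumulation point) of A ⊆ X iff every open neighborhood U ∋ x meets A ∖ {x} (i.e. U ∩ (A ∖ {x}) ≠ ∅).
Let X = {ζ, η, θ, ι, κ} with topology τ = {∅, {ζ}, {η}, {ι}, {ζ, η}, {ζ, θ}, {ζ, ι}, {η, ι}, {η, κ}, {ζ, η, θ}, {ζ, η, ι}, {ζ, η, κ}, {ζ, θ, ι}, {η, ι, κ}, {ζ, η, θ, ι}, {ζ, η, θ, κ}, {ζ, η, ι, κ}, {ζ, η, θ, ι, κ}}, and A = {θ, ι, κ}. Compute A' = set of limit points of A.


A' = ∅

For each x ∈ X, list the open sets U ∈ τ with x ∈ U, then check whether U ∩ (A ∖ {x}) ≠ ∅ for every such U.
  x = ζ: open {ζ} ∋ x has {ζ} ∩ (A ∖ {ζ}) = ∅, so x is NOT a limit point.
  x = η: open {η} ∋ x has {η} ∩ (A ∖ {η}) = ∅, so x is NOT a limit point.
  x = θ: open {ζ, θ} ∋ x has {ζ, θ} ∩ (A ∖ {θ}) = ∅, so x is NOT a limit point.
  x = ι: open {ι} ∋ x has {ι} ∩ (A ∖ {ι}) = ∅, so x is NOT a limit point.
  x = κ: open {η, κ} ∋ x has {η, κ} ∩ (A ∖ {κ}) = ∅, so x is NOT a limit point.
Collecting: A' = ∅.


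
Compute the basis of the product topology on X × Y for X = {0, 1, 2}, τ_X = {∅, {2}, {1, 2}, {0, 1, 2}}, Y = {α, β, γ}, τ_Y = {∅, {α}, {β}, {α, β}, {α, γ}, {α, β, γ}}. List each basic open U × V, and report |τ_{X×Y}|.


Basis B = {∅ × ∅, {2} × {α}, {2} × {β}, {1, 2} × {α}, {1, 2} × {β}, {2} × {α, β}, {2} × {α, γ}, {0, 1, 2} × {α}, {0, 1, 2} × {β}, {2} × {α, β, γ}, {1, 2} × {α, β}, {1, 2} × {α, γ}, {0, 1, 2} × {α, β}, {0, 1, 2} × {α, γ}, {1, 2} × {α, β, γ}, {0, 1, 2} × {α, β, γ}}; |τ_{X×Y}| = 40.

Enumerate products U × V with U ∈ τ_X, V ∈ τ_Y (deduplicated):
  ∅ × ∅ = {} (∅)
  {2} × {α} = {(2,α)}
  {2} × {β} = {(2,β)}
  {1, 2} × {α} = {(1,α), (2,α)}
  {1, 2} × {β} = {(1,β), (2,β)}
  {2} × {α, β} = {(2,α), (2,β)}
  {2} × {α, γ} = {(2,α), (2,γ)}
  {0, 1, 2} × {α} = {(0,α), (1,α), (2,α)}
  {0, 1, 2} × {β} = {(0,β), (1,β), (2,β)}
  {2} × {α, β, γ} = {(2,α), (2,β), (2,γ)}
  {1, 2} × {α, β} = {(1,α), (1,β), (2,α), (2,β)}
  {1, 2} × {α, γ} = {(1,α), (1,γ), (2,α), (2,γ)}
  {0, 1, 2} × {α, β} = {(0,α), (0,β), (1,α), (1,β), (2,α), (2,β)}
  {0, 1, 2} × {α, γ} = {(0,α), (0,γ), (1,α), (1,γ), (2,α), (2,γ)}
  {1, 2} × {α, β, γ} = {(1,α), (1,β), (1,γ), (2,α), (2,β), (2,γ)}
  {0, 1, 2} × {α, β, γ} = {(0,α), (0,β), (0,γ), (1,α), (1,β), (1,γ), (2,α), (2,β), (2,γ)}
These 16 distinct sets form the basis B.
Close under arbitrary unions to get τ_{X×Y}; counting gives |τ_{X×Y}| = 40.


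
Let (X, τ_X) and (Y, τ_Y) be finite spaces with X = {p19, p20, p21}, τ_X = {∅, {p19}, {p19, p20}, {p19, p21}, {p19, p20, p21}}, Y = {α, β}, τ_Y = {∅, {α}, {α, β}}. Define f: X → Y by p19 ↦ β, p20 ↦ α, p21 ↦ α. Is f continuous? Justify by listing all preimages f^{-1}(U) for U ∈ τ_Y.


f is NOT continuous.

Compute f^{-1}(U) for each U ∈ τ_Y:
  U = ∅: f^{-1}(U) = ∅ ∈ τ_X ✓.
  U = {α}: f^{-1}(U) = {p20, p21} ∉ τ_X ✗.
  U = {α, β}: f^{-1}(U) = {p19, p20, p21} ∈ τ_X ✓.
Found U = {α} with f^{-1}(U) = {p20, p21} not in τ_X. Therefore f is NOT continuous.


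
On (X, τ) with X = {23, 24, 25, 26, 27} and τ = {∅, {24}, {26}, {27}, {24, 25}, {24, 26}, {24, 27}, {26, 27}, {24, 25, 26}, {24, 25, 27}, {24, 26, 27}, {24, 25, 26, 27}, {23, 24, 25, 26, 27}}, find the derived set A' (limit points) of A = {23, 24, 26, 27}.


A' = {23, 25}

For each x ∈ X, list the open sets U ∈ τ with x ∈ U, then check whether U ∩ (A ∖ {x}) ≠ ∅ for every such U.
  x = 23: opens ∋ x are {23, 24, 25, 26, 27}; each meets A ∖ {23}, so x IS a limit point.
  x = 24: open {24} ∋ x has {24} ∩ (A ∖ {24}) = ∅, so x is NOT a limit point.
  x = 25: opens ∋ x are {24, 25}, {24, 25, 26}, {24, 25, 27}, {24, 25, 26, 27}, {23, 24, 25, 26, 27}; each meets A ∖ {25}, so x IS a limit point.
  x = 26: open {26} ∋ x has {26} ∩ (A ∖ {26}) = ∅, so x is NOT a limit point.
  x = 27: open {27} ∋ x has {27} ∩ (A ∖ {27}) = ∅, so x is NOT a limit point.
Collecting: A' = {23, 25}.


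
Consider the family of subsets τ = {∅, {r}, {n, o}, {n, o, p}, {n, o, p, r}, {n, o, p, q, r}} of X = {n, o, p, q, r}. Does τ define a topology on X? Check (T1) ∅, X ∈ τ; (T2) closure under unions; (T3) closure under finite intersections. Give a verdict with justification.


τ is NOT a topology on X.

Axiom (T1): ∅ ∈ τ? Yes; X ∈ τ? Yes.
Axiom (T2/T3): check pairwise unions and intersections of members of τ.
Counterexample for (T2): {r} ∪ {n, o} = {n, o, r} ∉ τ. Therefore τ is NOT a topology.


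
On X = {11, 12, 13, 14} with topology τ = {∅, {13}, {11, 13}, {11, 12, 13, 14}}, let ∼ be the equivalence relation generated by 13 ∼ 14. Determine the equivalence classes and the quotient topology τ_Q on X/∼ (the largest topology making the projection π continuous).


X/∼ = {[11], [12], [13=14]}; |τ_Q| = 2.

Equivalence classes: [11], [12], [13=14].
Quotient map π: X → X/∼ sends 11 ↦ [11], 12 ↦ [12], 13 ↦ [13=14], 14 ↦ [13=14].
For each subset V ⊆ X/∼, compute π^{-1}(V) ⊆ X and check whether π^{-1}(V) ∈ τ. V is open in τ_Q iff π^{-1}(V) ∈ τ.
  V = {}: π^{-1}(V) = ∅ ∈ τ ✓.
  V = {[11]}: π^{-1}(V) = {11} ∉ τ ✗.
  V = {[12]}: π^{-1}(V) = {12} ∉ τ ✗.
  V = {[11], [12]}: π^{-1}(V) = {11, 12} ∉ τ ✗.
  V = {[13=14]}: π^{-1}(V) = {13, 14} ∉ τ ✗.
  V = {[11], [13=14]}: π^{-1}(V) = {11, 13, 14} ∉ τ ✗.
  V = {[12], [13=14]}: π^{-1}(V) = {12, 13, 14} ∉ τ ✗.
  V = {[11], [12], [13=14]}: π^{-1}(V) = {11, 12, 13, 14} ∈ τ ✓.
Open sets in the quotient: τ_Q = {{}, {[11], [12], [13=14]}} (2 elements).


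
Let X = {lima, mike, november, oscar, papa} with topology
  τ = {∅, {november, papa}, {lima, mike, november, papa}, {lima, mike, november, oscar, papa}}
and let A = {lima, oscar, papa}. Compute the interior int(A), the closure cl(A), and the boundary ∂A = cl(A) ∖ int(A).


int(A) = ∅, cl(A) = {lima, mike, november, oscar, papa}, ∂A = {lima, mike, november, oscar, papa}.

Closed sets in (X, τ) are complements of opens:
  closed(X, τ) = {∅, {oscar}, {lima, mike, oscar}, {lima, mike, november, oscar, papa}}.
int(A) = ⋃ {U ∈ τ : U ⊆ A}. Opens contained in A: ∅.
Taking the union of these: int(A) = ∅.
cl(A) = ⋂ {C closed : A ⊆ C}. Closed sets containing A: {lima, mike, november, oscar, papa}.
Intersecting these: cl(A) = {lima, mike, november, oscar, papa}.
∂A = cl(A) ∖ int(A) = {lima, mike, november, oscar, papa} ∖ ∅ = {lima, mike, november, oscar, papa}.


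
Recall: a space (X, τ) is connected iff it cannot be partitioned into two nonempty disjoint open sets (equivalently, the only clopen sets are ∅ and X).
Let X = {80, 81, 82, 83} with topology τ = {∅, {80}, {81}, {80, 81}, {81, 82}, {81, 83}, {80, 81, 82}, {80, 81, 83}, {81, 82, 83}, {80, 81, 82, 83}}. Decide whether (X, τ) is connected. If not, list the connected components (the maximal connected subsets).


(X, τ) is disconnected; components = [{80}, {81, 82, 83}].

Find clopen sets (U ∈ τ with X ∖ U ∈ τ):
  U = ∅, X ∖ U = {80, 81, 82, 83} — both open, so U is clopen.
  U = {80}, X ∖ U = {81, 82, 83} — both open, so U is clopen.
  U = {81, 82, 83}, X ∖ U = {80} — both open, so U is clopen.
  U = {80, 81, 82, 83}, X ∖ U = ∅ — both open, so U is clopen.
Nontrivial clopen(s) exist: e.g. {80}. So (X, τ) is disconnected.
Compute connected components by grouping points that agree on all clopens:
  component: {80}
  component: {81, 82, 83}


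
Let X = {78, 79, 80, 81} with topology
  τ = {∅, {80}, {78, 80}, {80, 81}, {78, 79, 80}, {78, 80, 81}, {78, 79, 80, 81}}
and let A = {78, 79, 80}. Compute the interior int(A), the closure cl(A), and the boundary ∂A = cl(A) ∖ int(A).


int(A) = {78, 79, 80}, cl(A) = {78, 79, 80, 81}, ∂A = {81}.

Closed sets in (X, τ) are complements of opens:
  closed(X, τ) = {∅, {79}, {81}, {78, 79}, {79, 81}, {78, 79, 81}, {78, 79, 80, 81}}.
int(A) = ⋃ {U ∈ τ : U ⊆ A}. Opens contained in A: ∅, {80}, {78, 80}, {78, 79, 80}.
Taking the union of these: int(A) = {78, 79, 80}.
cl(A) = ⋂ {C closed : A ⊆ C}. Closed sets containing A: {78, 79, 80, 81}.
Intersecting these: cl(A) = {78, 79, 80, 81}.
∂A = cl(A) ∖ int(A) = {78, 79, 80, 81} ∖ {78, 79, 80} = {81}.


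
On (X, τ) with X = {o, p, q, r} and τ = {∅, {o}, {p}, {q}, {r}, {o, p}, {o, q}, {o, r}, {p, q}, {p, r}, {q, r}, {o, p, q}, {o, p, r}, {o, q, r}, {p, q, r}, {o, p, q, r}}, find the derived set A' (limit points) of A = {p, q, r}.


A' = ∅

For each x ∈ X, list the open sets U ∈ τ with x ∈ U, then check whether U ∩ (A ∖ {x}) ≠ ∅ for every such U.
  x = o: open {o} ∋ x has {o} ∩ (A ∖ {o}) = ∅, so x is NOT a limit point.
  x = p: open {p} ∋ x has {p} ∩ (A ∖ {p}) = ∅, so x is NOT a limit point.
  x = q: open {q} ∋ x has {q} ∩ (A ∖ {q}) = ∅, so x is NOT a limit point.
  x = r: open {r} ∋ x has {r} ∩ (A ∖ {r}) = ∅, so x is NOT a limit point.
Collecting: A' = ∅.


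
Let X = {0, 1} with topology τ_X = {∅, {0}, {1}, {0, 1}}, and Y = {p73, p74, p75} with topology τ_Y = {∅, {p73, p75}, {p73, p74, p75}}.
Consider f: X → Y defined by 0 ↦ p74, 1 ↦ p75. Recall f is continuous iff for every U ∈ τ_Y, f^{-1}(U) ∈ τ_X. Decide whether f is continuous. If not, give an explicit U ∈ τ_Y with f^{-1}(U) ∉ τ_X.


f IS continuous.

Compute f^{-1}(U) for each U ∈ τ_Y:
  U = ∅: f^{-1}(U) = ∅ ∈ τ_X ✓.
  U = {p73, p75}: f^{-1}(U) = {1} ∈ τ_X ✓.
  U = {p73, p74, p75}: f^{-1}(U) = {0, 1} ∈ τ_X ✓.
Every preimage lies in τ_X, so f IS continuous.


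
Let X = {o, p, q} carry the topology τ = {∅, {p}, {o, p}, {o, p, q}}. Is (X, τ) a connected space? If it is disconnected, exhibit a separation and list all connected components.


(X, τ) is connected.

Find clopen sets (U ∈ τ with X ∖ U ∈ τ):
  U = ∅, X ∖ U = {o, p, q} — both open, so U is clopen.
  U = {o, p, q}, X ∖ U = ∅ — both open, so U is clopen.
Only trivial clopens (∅ and X) exist, so (X, τ) is connected.
Compute connected components by grouping points that agree on all clopens:
  component: {o, p, q}


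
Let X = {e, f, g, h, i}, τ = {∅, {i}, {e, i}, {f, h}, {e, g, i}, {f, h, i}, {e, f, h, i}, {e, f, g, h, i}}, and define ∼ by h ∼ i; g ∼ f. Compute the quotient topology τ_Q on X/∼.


X/∼ = {[e], [f=g], [h=i]}; |τ_Q| = 2.

Equivalence classes: [e], [f=g], [h=i].
Quotient map π: X → X/∼ sends e ↦ [e], f ↦ [f=g], g ↦ [f=g], h ↦ [h=i], i ↦ [h=i].
For each subset V ⊆ X/∼, compute π^{-1}(V) ⊆ X and check whether π^{-1}(V) ∈ τ. V is open in τ_Q iff π^{-1}(V) ∈ τ.
  V = {}: π^{-1}(V) = ∅ ∈ τ ✓.
  V = {[e]}: π^{-1}(V) = {e} ∉ τ ✗.
  V = {[f=g]}: π^{-1}(V) = {f, g} ∉ τ ✗.
  V = {[e], [f=g]}: π^{-1}(V) = {e, f, g} ∉ τ ✗.
  V = {[h=i]}: π^{-1}(V) = {h, i} ∉ τ ✗.
  V = {[e], [h=i]}: π^{-1}(V) = {e, h, i} ∉ τ ✗.
  V = {[f=g], [h=i]}: π^{-1}(V) = {f, g, h, i} ∉ τ ✗.
  V = {[e], [f=g], [h=i]}: π^{-1}(V) = {e, f, g, h, i} ∈ τ ✓.
Open sets in the quotient: τ_Q = {{}, {[e], [f=g], [h=i]}} (2 elements).


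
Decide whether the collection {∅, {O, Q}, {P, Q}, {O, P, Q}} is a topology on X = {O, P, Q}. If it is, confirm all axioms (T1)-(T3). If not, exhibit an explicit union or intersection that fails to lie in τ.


τ is NOT a topology on X.

Axiom (T1): ∅ ∈ τ? Yes; X ∈ τ? Yes.
Axiom (T2/T3): check pairwise unions and intersections of members of τ.
Counterexample for (T3): {O, Q} ∩ {P, Q} = {Q} ∉ τ. Therefore τ is NOT a topology.


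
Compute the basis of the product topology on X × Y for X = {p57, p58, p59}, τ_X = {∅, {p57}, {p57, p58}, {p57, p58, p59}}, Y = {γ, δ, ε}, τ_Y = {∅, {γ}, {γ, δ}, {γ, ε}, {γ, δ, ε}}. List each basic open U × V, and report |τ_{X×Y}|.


Basis B = {∅ × ∅, {p57} × {γ}, {p57} × {γ, δ}, {p57} × {γ, ε}, {p57, p58} × {γ}, {p57} × {γ, δ, ε}, {p57, p58, p59} × {γ}, {p57, p58} × {γ, δ}, {p57, p58} × {γ, ε}, {p57, p58} × {γ, δ, ε}, {p57, p58, p59} × {γ, δ}, {p57, p58, p59} × {γ, ε}, {p57, p58, p59} × {γ, δ, ε}}; |τ_{X×Y}| = 30.

Enumerate products U × V with U ∈ τ_X, V ∈ τ_Y (deduplicated):
  ∅ × ∅ = {} (∅)
  {p57} × {γ} = {(p57,γ)}
  {p57} × {γ, δ} = {(p57,γ), (p57,δ)}
  {p57} × {γ, ε} = {(p57,γ), (p57,ε)}
  {p57, p58} × {γ} = {(p57,γ), (p58,γ)}
  {p57} × {γ, δ, ε} = {(p57,γ), (p57,δ), (p57,ε)}
  {p57, p58, p59} × {γ} = {(p57,γ), (p58,γ), (p59,γ)}
  {p57, p58} × {γ, δ} = {(p57,γ), (p57,δ), (p58,γ), (p58,δ)}
  {p57, p58} × {γ, ε} = {(p57,γ), (p57,ε), (p58,γ), (p58,ε)}
  {p57, p58} × {γ, δ, ε} = {(p57,γ), (p57,δ), (p57,ε), (p58,γ), (p58,δ), (p58,ε)}
  {p57, p58, p59} × {γ, δ} = {(p57,γ), (p57,δ), (p58,γ), (p58,δ), (p59,γ), (p59,δ)}
  {p57, p58, p59} × {γ, ε} = {(p57,γ), (p57,ε), (p58,γ), (p58,ε), (p59,γ), (p59,ε)}
  {p57, p58, p59} × {γ, δ, ε} = {(p57,γ), (p57,δ), (p57,ε), (p58,γ), (p58,δ), (p58,ε), (p59,γ), (p59,δ), (p59,ε)}
These 13 distinct sets form the basis B.
Close under arbitrary unions to get τ_{X×Y}; counting gives |τ_{X×Y}| = 30.


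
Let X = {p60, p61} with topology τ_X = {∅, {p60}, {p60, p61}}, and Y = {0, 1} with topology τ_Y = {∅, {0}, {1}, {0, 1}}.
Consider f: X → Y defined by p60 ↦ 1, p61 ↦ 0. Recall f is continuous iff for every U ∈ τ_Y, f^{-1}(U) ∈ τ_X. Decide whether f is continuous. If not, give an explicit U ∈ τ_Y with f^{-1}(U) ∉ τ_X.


f is NOT continuous.

Compute f^{-1}(U) for each U ∈ τ_Y:
  U = ∅: f^{-1}(U) = ∅ ∈ τ_X ✓.
  U = {0}: f^{-1}(U) = {p61} ∉ τ_X ✗.
  U = {1}: f^{-1}(U) = {p60} ∈ τ_X ✓.
  U = {0, 1}: f^{-1}(U) = {p60, p61} ∈ τ_X ✓.
Found U = {0} with f^{-1}(U) = {p61} not in τ_X. Therefore f is NOT continuous.


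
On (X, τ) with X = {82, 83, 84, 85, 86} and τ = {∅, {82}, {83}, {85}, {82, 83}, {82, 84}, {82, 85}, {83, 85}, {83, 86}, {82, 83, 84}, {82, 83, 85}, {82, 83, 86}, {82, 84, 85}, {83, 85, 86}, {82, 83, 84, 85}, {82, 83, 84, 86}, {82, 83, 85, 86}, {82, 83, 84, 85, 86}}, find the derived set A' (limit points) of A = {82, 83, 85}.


A' = {84, 86}

For each x ∈ X, list the open sets U ∈ τ with x ∈ U, then check whether U ∩ (A ∖ {x}) ≠ ∅ for every such U.
  x = 82: open {82} ∋ x has {82} ∩ (A ∖ {82}) = ∅, so x is NOT a limit point.
  x = 83: open {83} ∋ x has {83} ∩ (A ∖ {83}) = ∅, so x is NOT a limit point.
  x = 84: opens ∋ x are {82, 84}, {82, 83, 84}, {82, 84, 85}, {82, 83, 84, 85}, {82, 83, 84, 86}, {82, 83, 84, 85, 86}; each meets A ∖ {84}, so x IS a limit point.
  x = 85: open {85} ∋ x has {85} ∩ (A ∖ {85}) = ∅, so x is NOT a limit point.
  x = 86: opens ∋ x are {83, 86}, {82, 83, 86}, {83, 85, 86}, {82, 83, 84, 86}, {82, 83, 85, 86}, {82, 83, 84, 85, 86}; each meets A ∖ {86}, so x IS a limit point.
Collecting: A' = {84, 86}.


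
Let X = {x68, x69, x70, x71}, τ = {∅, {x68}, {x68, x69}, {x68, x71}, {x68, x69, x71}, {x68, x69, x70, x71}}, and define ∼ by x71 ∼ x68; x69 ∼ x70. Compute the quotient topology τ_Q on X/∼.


X/∼ = {[x68=x71], [x69=x70]}; |τ_Q| = 3.

Equivalence classes: [x68=x71], [x69=x70].
Quotient map π: X → X/∼ sends x68 ↦ [x68=x71], x69 ↦ [x69=x70], x70 ↦ [x69=x70], x71 ↦ [x68=x71].
For each subset V ⊆ X/∼, compute π^{-1}(V) ⊆ X and check whether π^{-1}(V) ∈ τ. V is open in τ_Q iff π^{-1}(V) ∈ τ.
  V = {}: π^{-1}(V) = ∅ ∈ τ ✓.
  V = {[x68=x71]}: π^{-1}(V) = {x68, x71} ∈ τ ✓.
  V = {[x69=x70]}: π^{-1}(V) = {x69, x70} ∉ τ ✗.
  V = {[x68=x71], [x69=x70]}: π^{-1}(V) = {x68, x69, x70, x71} ∈ τ ✓.
Open sets in the quotient: τ_Q = {{}, {[x68=x71]}, {[x68=x71], [x69=x70]}} (3 elements).


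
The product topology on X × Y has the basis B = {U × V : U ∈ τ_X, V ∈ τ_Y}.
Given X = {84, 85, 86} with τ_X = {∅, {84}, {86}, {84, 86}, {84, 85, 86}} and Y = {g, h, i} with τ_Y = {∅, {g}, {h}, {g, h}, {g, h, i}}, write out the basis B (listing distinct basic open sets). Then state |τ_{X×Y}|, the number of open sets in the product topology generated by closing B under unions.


Basis B = {∅ × ∅, {84} × {g}, {84} × {h}, {86} × {g}, {86} × {h}, {84} × {g, h}, {84, 86} × {g}, {84, 86} × {h}, {86} × {g, h}, {84} × {g, h, i}, {84, 85, 86} × {g}, {84, 85, 86} × {h}, {86} × {g, h, i}, {84, 86} × {g, h}, {84, 86} × {g, h, i}, {84, 85, 86} × {g, h}, {84, 85, 86} × {g, h, i}}; |τ_{X×Y}| = 48.

Enumerate products U × V with U ∈ τ_X, V ∈ τ_Y (deduplicated):
  ∅ × ∅ = {} (∅)
  {84} × {g} = {(84,g)}
  {84} × {h} = {(84,h)}
  {86} × {g} = {(86,g)}
  {86} × {h} = {(86,h)}
  {84} × {g, h} = {(84,g), (84,h)}
  {84, 86} × {g} = {(84,g), (86,g)}
  {84, 86} × {h} = {(84,h), (86,h)}
  {86} × {g, h} = {(86,g), (86,h)}
  {84} × {g, h, i} = {(84,g), (84,h), (84,i)}
  {84, 85, 86} × {g} = {(84,g), (85,g), (86,g)}
  {84, 85, 86} × {h} = {(84,h), (85,h), (86,h)}
  {86} × {g, h, i} = {(86,g), (86,h), (86,i)}
  {84, 86} × {g, h} = {(84,g), (84,h), (86,g), (86,h)}
  {84, 86} × {g, h, i} = {(84,g), (84,h), (84,i), (86,g), (86,h), (86,i)}
  {84, 85, 86} × {g, h} = {(84,g), (84,h), (85,g), (85,h), (86,g), (86,h)}
  {84, 85, 86} × {g, h, i} = {(84,g), (84,h), (84,i), (85,g), (85,h), (85,i), (86,g), (86,h), (86,i)}
These 17 distinct sets form the basis B.
Close under arbitrary unions to get τ_{X×Y}; counting gives |τ_{X×Y}| = 48.


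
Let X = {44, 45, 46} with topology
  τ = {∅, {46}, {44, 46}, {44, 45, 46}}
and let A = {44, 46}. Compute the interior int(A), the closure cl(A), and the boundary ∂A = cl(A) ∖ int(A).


int(A) = {44, 46}, cl(A) = {44, 45, 46}, ∂A = {45}.

Closed sets in (X, τ) are complements of opens:
  closed(X, τ) = {∅, {45}, {44, 45}, {44, 45, 46}}.
int(A) = ⋃ {U ∈ τ : U ⊆ A}. Opens contained in A: ∅, {46}, {44, 46}.
Taking the union of these: int(A) = {44, 46}.
cl(A) = ⋂ {C closed : A ⊆ C}. Closed sets containing A: {44, 45, 46}.
Intersecting these: cl(A) = {44, 45, 46}.
∂A = cl(A) ∖ int(A) = {44, 45, 46} ∖ {44, 46} = {45}.


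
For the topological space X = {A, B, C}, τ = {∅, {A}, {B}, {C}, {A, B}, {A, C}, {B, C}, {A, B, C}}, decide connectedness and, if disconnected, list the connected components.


(X, τ) is disconnected; components = [{A}, {B}, {C}].

Find clopen sets (U ∈ τ with X ∖ U ∈ τ):
  U = ∅, X ∖ U = {A, B, C} — both open, so U is clopen.
  U = {A}, X ∖ U = {B, C} — both open, so U is clopen.
  U = {B}, X ∖ U = {A, C} — both open, so U is clopen.
  U = {C}, X ∖ U = {A, B} — both open, so U is clopen.
  U = {A, B}, X ∖ U = {C} — both open, so U is clopen.
  U = {A, C}, X ∖ U = {B} — both open, so U is clopen.
  U = {B, C}, X ∖ U = {A} — both open, so U is clopen.
  U = {A, B, C}, X ∖ U = ∅ — both open, so U is clopen.
Nontrivial clopen(s) exist: e.g. {A}. So (X, τ) is disconnected.
Compute connected components by grouping points that agree on all clopens:
  component: {A}
  component: {B}
  component: {C}


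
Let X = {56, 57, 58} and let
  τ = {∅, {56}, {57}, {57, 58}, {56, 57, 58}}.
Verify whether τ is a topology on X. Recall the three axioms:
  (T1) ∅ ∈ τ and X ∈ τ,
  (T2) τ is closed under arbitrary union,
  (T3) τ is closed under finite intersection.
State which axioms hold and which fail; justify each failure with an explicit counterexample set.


τ is NOT a topology on X.

Axiom (T1): ∅ ∈ τ? Yes; X ∈ τ? Yes.
Axiom (T2/T3): check pairwise unions and intersections of members of τ.
Counterexample for (T2): {56} ∪ {57} = {56, 57} ∉ τ. Therefore τ is NOT a topology.


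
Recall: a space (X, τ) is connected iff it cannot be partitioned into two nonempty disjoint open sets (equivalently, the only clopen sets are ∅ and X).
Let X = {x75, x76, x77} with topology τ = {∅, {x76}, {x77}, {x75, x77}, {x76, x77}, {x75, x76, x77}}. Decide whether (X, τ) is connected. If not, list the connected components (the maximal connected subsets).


(X, τ) is disconnected; components = [{x76}, {x75, x77}].

Find clopen sets (U ∈ τ with X ∖ U ∈ τ):
  U = ∅, X ∖ U = {x75, x76, x77} — both open, so U is clopen.
  U = {x76}, X ∖ U = {x75, x77} — both open, so U is clopen.
  U = {x75, x77}, X ∖ U = {x76} — both open, so U is clopen.
  U = {x75, x76, x77}, X ∖ U = ∅ — both open, so U is clopen.
Nontrivial clopen(s) exist: e.g. {x76}. So (X, τ) is disconnected.
Compute connected components by grouping points that agree on all clopens:
  component: {x76}
  component: {x75, x77}


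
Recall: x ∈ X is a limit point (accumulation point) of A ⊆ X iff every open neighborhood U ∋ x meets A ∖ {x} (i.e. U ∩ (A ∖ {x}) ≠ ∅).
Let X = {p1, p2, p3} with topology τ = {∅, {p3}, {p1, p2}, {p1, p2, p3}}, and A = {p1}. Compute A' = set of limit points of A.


A' = {p2}

For each x ∈ X, list the open sets U ∈ τ with x ∈ U, then check whether U ∩ (A ∖ {x}) ≠ ∅ for every such U.
  x = p1: open {p1, p2} ∋ x has {p1, p2} ∩ (A ∖ {p1}) = ∅, so x is NOT a limit point.
  x = p2: opens ∋ x are {p1, p2}, {p1, p2, p3}; each meets A ∖ {p2}, so x IS a limit point.
  x = p3: open {p3} ∋ x has {p3} ∩ (A ∖ {p3}) = ∅, so x is NOT a limit point.
Collecting: A' = {p2}.


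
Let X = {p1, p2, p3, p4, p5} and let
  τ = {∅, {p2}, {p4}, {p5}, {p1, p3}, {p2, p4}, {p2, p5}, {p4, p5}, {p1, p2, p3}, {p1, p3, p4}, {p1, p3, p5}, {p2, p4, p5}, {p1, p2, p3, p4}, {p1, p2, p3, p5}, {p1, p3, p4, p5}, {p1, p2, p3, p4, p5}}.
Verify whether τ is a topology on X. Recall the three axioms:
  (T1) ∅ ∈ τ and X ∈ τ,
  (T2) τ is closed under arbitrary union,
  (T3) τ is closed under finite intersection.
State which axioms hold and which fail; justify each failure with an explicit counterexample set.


τ IS a topology on X.

Axiom (T1): ∅ ∈ τ? Yes; X ∈ τ? Yes.
Axiom (T2/T3): check pairwise unions and intersections of members of τ.
All pairwise intersections and unions checked — each lies in τ. Therefore τ satisfies (T1), (T2), (T3): it IS a topology on X.


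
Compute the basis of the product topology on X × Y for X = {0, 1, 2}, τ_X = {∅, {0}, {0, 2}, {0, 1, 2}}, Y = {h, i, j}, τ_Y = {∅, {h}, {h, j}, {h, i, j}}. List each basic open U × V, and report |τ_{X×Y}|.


Basis B = {∅ × ∅, {0} × {h}, {0} × {h, j}, {0, 2} × {h}, {0} × {h, i, j}, {0, 1, 2} × {h}, {0, 2} × {h, j}, {0, 2} × {h, i, j}, {0, 1, 2} × {h, j}, {0, 1, 2} × {h, i, j}}; |τ_{X×Y}| = 20.

Enumerate products U × V with U ∈ τ_X, V ∈ τ_Y (deduplicated):
  ∅ × ∅ = {} (∅)
  {0} × {h} = {(0,h)}
  {0} × {h, j} = {(0,h), (0,j)}
  {0, 2} × {h} = {(0,h), (2,h)}
  {0} × {h, i, j} = {(0,h), (0,i), (0,j)}
  {0, 1, 2} × {h} = {(0,h), (1,h), (2,h)}
  {0, 2} × {h, j} = {(0,h), (0,j), (2,h), (2,j)}
  {0, 2} × {h, i, j} = {(0,h), (0,i), (0,j), (2,h), (2,i), (2,j)}
  {0, 1, 2} × {h, j} = {(0,h), (0,j), (1,h), (1,j), (2,h), (2,j)}
  {0, 1, 2} × {h, i, j} = {(0,h), (0,i), (0,j), (1,h), (1,i), (1,j), (2,h), (2,i), (2,j)}
These 10 distinct sets form the basis B.
Close under arbitrary unions to get τ_{X×Y}; counting gives |τ_{X×Y}| = 20.


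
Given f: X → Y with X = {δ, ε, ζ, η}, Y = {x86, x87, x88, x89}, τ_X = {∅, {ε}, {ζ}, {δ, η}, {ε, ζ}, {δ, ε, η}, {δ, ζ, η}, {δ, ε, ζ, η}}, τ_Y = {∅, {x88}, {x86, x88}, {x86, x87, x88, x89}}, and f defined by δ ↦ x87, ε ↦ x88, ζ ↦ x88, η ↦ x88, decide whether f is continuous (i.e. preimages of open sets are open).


f is NOT continuous.

Compute f^{-1}(U) for each U ∈ τ_Y:
  U = ∅: f^{-1}(U) = ∅ ∈ τ_X ✓.
  U = {x88}: f^{-1}(U) = {ε, ζ, η} ∉ τ_X ✗.
  U = {x86, x88}: f^{-1}(U) = {ε, ζ, η} ∉ τ_X ✗.
  U = {x86, x87, x88, x89}: f^{-1}(U) = {δ, ε, ζ, η} ∈ τ_X ✓.
Found U = {x88} with f^{-1}(U) = {ε, ζ, η} not in τ_X. Therefore f is NOT continuous.


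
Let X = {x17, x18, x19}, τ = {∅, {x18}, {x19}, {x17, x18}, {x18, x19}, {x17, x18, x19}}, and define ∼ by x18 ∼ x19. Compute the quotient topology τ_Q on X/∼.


X/∼ = {[x17], [x18=x19]}; |τ_Q| = 3.

Equivalence classes: [x17], [x18=x19].
Quotient map π: X → X/∼ sends x17 ↦ [x17], x18 ↦ [x18=x19], x19 ↦ [x18=x19].
For each subset V ⊆ X/∼, compute π^{-1}(V) ⊆ X and check whether π^{-1}(V) ∈ τ. V is open in τ_Q iff π^{-1}(V) ∈ τ.
  V = {}: π^{-1}(V) = ∅ ∈ τ ✓.
  V = {[x17]}: π^{-1}(V) = {x17} ∉ τ ✗.
  V = {[x18=x19]}: π^{-1}(V) = {x18, x19} ∈ τ ✓.
  V = {[x17], [x18=x19]}: π^{-1}(V) = {x17, x18, x19} ∈ τ ✓.
Open sets in the quotient: τ_Q = {{}, {[x18=x19]}, {[x17], [x18=x19]}} (3 elements).


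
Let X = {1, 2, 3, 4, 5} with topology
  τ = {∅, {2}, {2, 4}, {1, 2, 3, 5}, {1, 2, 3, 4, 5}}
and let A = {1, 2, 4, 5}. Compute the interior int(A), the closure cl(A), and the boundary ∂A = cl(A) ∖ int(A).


int(A) = {2, 4}, cl(A) = {1, 2, 3, 4, 5}, ∂A = {1, 3, 5}.

Closed sets in (X, τ) are complements of opens:
  closed(X, τ) = {∅, {4}, {1, 3, 5}, {1, 3, 4, 5}, {1, 2, 3, 4, 5}}.
int(A) = ⋃ {U ∈ τ : U ⊆ A}. Opens contained in A: ∅, {2}, {2, 4}.
Taking the union of these: int(A) = {2, 4}.
cl(A) = ⋂ {C closed : A ⊆ C}. Closed sets containing A: {1, 2, 3, 4, 5}.
Intersecting these: cl(A) = {1, 2, 3, 4, 5}.
∂A = cl(A) ∖ int(A) = {1, 2, 3, 4, 5} ∖ {2, 4} = {1, 3, 5}.


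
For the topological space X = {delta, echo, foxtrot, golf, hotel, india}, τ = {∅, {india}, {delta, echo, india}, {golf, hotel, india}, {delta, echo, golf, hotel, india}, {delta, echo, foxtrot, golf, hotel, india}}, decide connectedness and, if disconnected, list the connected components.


(X, τ) is connected.

Find clopen sets (U ∈ τ with X ∖ U ∈ τ):
  U = ∅, X ∖ U = {delta, echo, foxtrot, golf, hotel, india} — both open, so U is clopen.
  U = {delta, echo, foxtrot, golf, hotel, india}, X ∖ U = ∅ — both open, so U is clopen.
Only trivial clopens (∅ and X) exist, so (X, τ) is connected.
Compute connected components by grouping points that agree on all clopens:
  component: {delta, echo, foxtrot, golf, hotel, india}


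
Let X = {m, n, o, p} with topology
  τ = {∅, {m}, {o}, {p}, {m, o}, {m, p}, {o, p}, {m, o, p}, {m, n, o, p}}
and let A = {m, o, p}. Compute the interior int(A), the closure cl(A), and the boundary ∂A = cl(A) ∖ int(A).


int(A) = {m, o, p}, cl(A) = {m, n, o, p}, ∂A = {n}.

Closed sets in (X, τ) are complements of opens:
  closed(X, τ) = {∅, {n}, {m, n}, {n, o}, {n, p}, {m, n, o}, {m, n, p}, {n, o, p}, {m, n, o, p}}.
int(A) = ⋃ {U ∈ τ : U ⊆ A}. Opens contained in A: ∅, {m}, {o}, {p}, {m, o}, {m, p}, {o, p}, {m, o, p}.
Taking the union of these: int(A) = {m, o, p}.
cl(A) = ⋂ {C closed : A ⊆ C}. Closed sets containing A: {m, n, o, p}.
Intersecting these: cl(A) = {m, n, o, p}.
∂A = cl(A) ∖ int(A) = {m, n, o, p} ∖ {m, o, p} = {n}.


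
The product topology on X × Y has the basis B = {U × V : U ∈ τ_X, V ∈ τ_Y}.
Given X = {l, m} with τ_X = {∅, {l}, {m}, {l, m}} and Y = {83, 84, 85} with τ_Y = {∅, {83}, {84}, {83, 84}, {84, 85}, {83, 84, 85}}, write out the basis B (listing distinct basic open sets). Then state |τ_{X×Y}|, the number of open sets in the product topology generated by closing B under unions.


Basis B = {∅ × ∅, {l} × {83}, {l} × {84}, {m} × {83}, {m} × {84}, {l} × {83, 84}, {l, m} × {83}, {l} × {84, 85}, {l, m} × {84}, {m} × {83, 84}, {m} × {84, 85}, {l} × {83, 84, 85}, {m} × {83, 84, 85}, {l, m} × {83, 84}, {l, m} × {84, 85}, {l, m} × {83, 84, 85}}; |τ_{X×Y}| = 36.

Enumerate products U × V with U ∈ τ_X, V ∈ τ_Y (deduplicated):
  ∅ × ∅ = {} (∅)
  {l} × {83} = {(l,83)}
  {l} × {84} = {(l,84)}
  {m} × {83} = {(m,83)}
  {m} × {84} = {(m,84)}
  {l} × {83, 84} = {(l,83), (l,84)}
  {l, m} × {83} = {(l,83), (m,83)}
  {l} × {84, 85} = {(l,84), (l,85)}
  {l, m} × {84} = {(l,84), (m,84)}
  {m} × {83, 84} = {(m,83), (m,84)}
  {m} × {84, 85} = {(m,84), (m,85)}
  {l} × {83, 84, 85} = {(l,83), (l,84), (l,85)}
  {m} × {83, 84, 85} = {(m,83), (m,84), (m,85)}
  {l, m} × {83, 84} = {(l,83), (l,84), (m,83), (m,84)}
  {l, m} × {84, 85} = {(l,84), (l,85), (m,84), (m,85)}
  {l, m} × {83, 84, 85} = {(l,83), (l,84), (l,85), (m,83), (m,84), (m,85)}
These 16 distinct sets form the basis B.
Close under arbitrary unions to get τ_{X×Y}; counting gives |τ_{X×Y}| = 36.


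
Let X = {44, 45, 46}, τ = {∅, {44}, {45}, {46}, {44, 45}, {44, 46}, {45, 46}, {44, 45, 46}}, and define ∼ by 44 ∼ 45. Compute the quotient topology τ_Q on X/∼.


X/∼ = {[44=45], [46]}; |τ_Q| = 4.

Equivalence classes: [44=45], [46].
Quotient map π: X → X/∼ sends 44 ↦ [44=45], 45 ↦ [44=45], 46 ↦ [46].
For each subset V ⊆ X/∼, compute π^{-1}(V) ⊆ X and check whether π^{-1}(V) ∈ τ. V is open in τ_Q iff π^{-1}(V) ∈ τ.
  V = {}: π^{-1}(V) = ∅ ∈ τ ✓.
  V = {[44=45]}: π^{-1}(V) = {44, 45} ∈ τ ✓.
  V = {[46]}: π^{-1}(V) = {46} ∈ τ ✓.
  V = {[44=45], [46]}: π^{-1}(V) = {44, 45, 46} ∈ τ ✓.
Open sets in the quotient: τ_Q = {{}, {[44=45]}, {[46]}, {[44=45], [46]}} (4 elements).


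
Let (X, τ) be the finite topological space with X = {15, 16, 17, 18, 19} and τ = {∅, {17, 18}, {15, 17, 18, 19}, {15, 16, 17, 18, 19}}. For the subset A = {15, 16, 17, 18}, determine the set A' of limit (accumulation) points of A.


A' = {15, 16, 17, 18, 19}

For each x ∈ X, list the open sets U ∈ τ with x ∈ U, then check whether U ∩ (A ∖ {x}) ≠ ∅ for every such U.
  x = 15: opens ∋ x are {15, 17, 18, 19}, {15, 16, 17, 18, 19}; each meets A ∖ {15}, so x IS a limit point.
  x = 16: opens ∋ x are {15, 16, 17, 18, 19}; each meets A ∖ {16}, so x IS a limit point.
  x = 17: opens ∋ x are {17, 18}, {15, 17, 18, 19}, {15, 16, 17, 18, 19}; each meets A ∖ {17}, so x IS a limit point.
  x = 18: opens ∋ x are {17, 18}, {15, 17, 18, 19}, {15, 16, 17, 18, 19}; each meets A ∖ {18}, so x IS a limit point.
  x = 19: opens ∋ x are {15, 17, 18, 19}, {15, 16, 17, 18, 19}; each meets A ∖ {19}, so x IS a limit point.
Collecting: A' = {15, 16, 17, 18, 19}.


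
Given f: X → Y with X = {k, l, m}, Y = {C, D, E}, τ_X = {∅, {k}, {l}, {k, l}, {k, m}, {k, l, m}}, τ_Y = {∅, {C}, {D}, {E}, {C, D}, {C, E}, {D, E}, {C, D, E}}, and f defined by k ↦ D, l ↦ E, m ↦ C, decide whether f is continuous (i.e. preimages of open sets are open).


f is NOT continuous.

Compute f^{-1}(U) for each U ∈ τ_Y:
  U = ∅: f^{-1}(U) = ∅ ∈ τ_X ✓.
  U = {C}: f^{-1}(U) = {m} ∉ τ_X ✗.
  U = {D}: f^{-1}(U) = {k} ∈ τ_X ✓.
  U = {E}: f^{-1}(U) = {l} ∈ τ_X ✓.
  U = {C, D}: f^{-1}(U) = {k, m} ∈ τ_X ✓.
  U = {C, E}: f^{-1}(U) = {l, m} ∉ τ_X ✗.
  U = {D, E}: f^{-1}(U) = {k, l} ∈ τ_X ✓.
  U = {C, D, E}: f^{-1}(U) = {k, l, m} ∈ τ_X ✓.
Found U = {C} with f^{-1}(U) = {m} not in τ_X. Therefore f is NOT continuous.
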